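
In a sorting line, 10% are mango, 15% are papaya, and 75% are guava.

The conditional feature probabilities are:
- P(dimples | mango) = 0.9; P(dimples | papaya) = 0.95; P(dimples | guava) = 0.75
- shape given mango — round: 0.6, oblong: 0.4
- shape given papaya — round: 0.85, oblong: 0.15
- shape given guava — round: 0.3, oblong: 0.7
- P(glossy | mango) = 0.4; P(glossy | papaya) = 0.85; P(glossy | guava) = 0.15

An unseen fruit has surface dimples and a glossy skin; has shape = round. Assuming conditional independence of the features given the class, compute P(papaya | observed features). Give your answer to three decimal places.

mango: 0.1 × 0.9 × 0.6 × 0.4 = 0.0216
papaya: 0.15 × 0.95 × 0.85 × 0.85 = 0.10295625
guava: 0.75 × 0.75 × 0.3 × 0.15 = 0.0253125
P(papaya | x) = 0.10295625 / 0.14986875 ≈ 0.687

0.687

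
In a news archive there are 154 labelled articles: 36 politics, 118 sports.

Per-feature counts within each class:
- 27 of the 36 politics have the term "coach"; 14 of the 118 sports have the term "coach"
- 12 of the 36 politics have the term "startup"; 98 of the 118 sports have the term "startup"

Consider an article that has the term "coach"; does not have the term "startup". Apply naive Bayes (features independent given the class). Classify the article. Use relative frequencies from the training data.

politics: (36/154) × (27/36) × (24/36) ≈ 0.116883
sports: (118/154) × (14/118) × (20/118) ≈ 0.0154083
Highest score → politics.

politics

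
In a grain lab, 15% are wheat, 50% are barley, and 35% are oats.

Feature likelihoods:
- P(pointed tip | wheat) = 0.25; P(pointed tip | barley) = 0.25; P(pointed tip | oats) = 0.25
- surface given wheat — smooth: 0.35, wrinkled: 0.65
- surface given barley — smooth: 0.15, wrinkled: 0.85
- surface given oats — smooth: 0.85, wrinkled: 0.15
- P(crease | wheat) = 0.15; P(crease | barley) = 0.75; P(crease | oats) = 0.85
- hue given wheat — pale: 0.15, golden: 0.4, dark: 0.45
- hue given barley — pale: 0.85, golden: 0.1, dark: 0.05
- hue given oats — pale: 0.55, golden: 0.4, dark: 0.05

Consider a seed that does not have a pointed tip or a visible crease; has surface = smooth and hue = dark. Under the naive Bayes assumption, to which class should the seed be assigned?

wheat: 0.15 × (1−0.25) × 0.35 × (1−0.15) × 0.45 = 0.0150609375
barley: 0.5 × (1−0.25) × 0.15 × (1−0.75) × 0.05 = 0.000703125
oats: 0.35 × (1−0.25) × 0.85 × (1−0.85) × 0.05 = 0.0016734375
Highest score → wheat.

wheat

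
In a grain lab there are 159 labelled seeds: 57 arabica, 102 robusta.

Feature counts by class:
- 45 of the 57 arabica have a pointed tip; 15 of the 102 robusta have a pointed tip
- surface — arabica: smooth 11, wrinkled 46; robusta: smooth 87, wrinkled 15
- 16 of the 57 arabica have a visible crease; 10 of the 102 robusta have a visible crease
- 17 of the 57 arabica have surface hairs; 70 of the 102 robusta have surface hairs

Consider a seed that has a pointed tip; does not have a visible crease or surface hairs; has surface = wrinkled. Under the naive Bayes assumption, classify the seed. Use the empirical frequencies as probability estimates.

arabica: (57/159) × (45/57) × (46/57) × (41/57) × (40/57) ≈ 0.11529
robusta: (102/159) × (15/102) × (15/102) × (92/102) × (32/102) ≈ 0.00392575
Highest score → arabica.

arabica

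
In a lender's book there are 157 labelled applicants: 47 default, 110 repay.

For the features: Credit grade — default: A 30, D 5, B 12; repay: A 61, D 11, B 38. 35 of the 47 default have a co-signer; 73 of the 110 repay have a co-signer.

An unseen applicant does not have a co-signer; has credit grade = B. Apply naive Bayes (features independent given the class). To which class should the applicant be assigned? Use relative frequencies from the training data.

default: (47/157) × (12/47) × (12/47) ≈ 0.0195148
repay: (110/157) × (38/110) × (37/110) ≈ 0.0814129
Highest score → repay.

repay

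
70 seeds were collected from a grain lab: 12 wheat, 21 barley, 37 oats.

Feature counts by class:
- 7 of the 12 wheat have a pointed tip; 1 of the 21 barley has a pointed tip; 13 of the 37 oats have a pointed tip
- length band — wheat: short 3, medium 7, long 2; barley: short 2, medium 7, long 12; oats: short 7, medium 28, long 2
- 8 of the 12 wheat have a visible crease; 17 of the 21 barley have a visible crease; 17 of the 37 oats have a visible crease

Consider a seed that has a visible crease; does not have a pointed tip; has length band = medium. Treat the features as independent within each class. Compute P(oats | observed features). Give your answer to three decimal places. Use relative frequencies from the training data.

wheat: (12/70) × (5/12) × (7/12) × (8/12) ≈ 0.0277778
barley: (21/70) × (20/21) × (7/21) × (17/21) ≈ 0.0770975
oats: (37/70) × (24/37) × (28/37) × (17/37) ≈ 0.119211
P(oats | x) = 0.119211 / 0.2240863 ≈ 0.532

0.532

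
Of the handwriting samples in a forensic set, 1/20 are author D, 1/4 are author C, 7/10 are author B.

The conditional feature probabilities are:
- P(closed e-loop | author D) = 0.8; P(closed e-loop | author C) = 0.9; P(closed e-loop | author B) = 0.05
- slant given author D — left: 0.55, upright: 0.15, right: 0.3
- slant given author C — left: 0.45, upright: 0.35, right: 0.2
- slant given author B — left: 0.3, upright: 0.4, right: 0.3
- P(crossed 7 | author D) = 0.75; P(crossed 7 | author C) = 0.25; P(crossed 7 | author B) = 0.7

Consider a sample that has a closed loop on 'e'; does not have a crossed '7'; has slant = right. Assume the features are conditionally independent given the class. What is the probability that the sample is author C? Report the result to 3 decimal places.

author D: 0.05 × 0.8 × 0.3 × (1−0.75) = 0.003
author C: 0.25 × 0.9 × 0.2 × (1−0.25) = 0.03375
author B: 0.7 × 0.05 × 0.3 × (1−0.7) = 0.00315
P(author C | x) = 0.03375 / 0.0399 ≈ 0.846

0.846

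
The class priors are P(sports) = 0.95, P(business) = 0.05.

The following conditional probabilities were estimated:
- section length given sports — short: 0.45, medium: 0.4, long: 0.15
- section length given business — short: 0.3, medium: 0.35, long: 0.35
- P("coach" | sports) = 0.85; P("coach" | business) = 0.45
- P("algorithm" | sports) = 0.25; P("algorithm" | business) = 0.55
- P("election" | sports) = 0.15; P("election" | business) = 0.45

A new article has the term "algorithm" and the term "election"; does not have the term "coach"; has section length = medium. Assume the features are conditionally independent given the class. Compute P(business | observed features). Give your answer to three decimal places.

sports: 0.95 × 0.4 × (1−0.85) × 0.25 × 0.15 = 0.0021375
business: 0.05 × 0.35 × (1−0.45) × 0.55 × 0.45 = 0.0023821875
P(business | x) = 0.0023821875 / 0.0045196875 ≈ 0.527

0.527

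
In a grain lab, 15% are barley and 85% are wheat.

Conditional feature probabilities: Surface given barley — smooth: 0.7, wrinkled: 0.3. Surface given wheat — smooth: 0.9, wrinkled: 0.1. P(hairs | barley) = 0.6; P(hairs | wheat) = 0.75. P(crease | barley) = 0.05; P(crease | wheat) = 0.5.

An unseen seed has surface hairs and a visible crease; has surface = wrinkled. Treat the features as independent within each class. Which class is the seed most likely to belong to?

barley: 0.15 × 0.3 × 0.6 × 0.05 = 0.00135
wheat: 0.85 × 0.1 × 0.75 × 0.5 = 0.031875
Highest score → wheat.

wheat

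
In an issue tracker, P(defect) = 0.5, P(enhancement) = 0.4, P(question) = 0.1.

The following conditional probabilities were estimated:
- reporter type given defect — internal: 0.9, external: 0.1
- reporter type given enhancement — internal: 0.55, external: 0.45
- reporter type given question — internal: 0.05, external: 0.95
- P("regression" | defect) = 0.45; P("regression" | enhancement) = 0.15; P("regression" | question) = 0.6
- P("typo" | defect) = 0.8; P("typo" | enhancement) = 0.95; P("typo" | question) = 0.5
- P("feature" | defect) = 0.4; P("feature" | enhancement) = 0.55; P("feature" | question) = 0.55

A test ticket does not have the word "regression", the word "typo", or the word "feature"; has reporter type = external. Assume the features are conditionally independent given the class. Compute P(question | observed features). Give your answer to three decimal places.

defect: 0.5 × 0.1 × (1−0.45) × (1−0.8) × (1−0.4) = 0.0033
enhancement: 0.4 × 0.45 × (1−0.15) × (1−0.95) × (1−0.55) = 0.0034425
question: 0.1 × 0.95 × (1−0.6) × (1−0.5) × (1−0.55) = 0.00855
P(question | x) = 0.00855 / 0.0152925 ≈ 0.559

0.559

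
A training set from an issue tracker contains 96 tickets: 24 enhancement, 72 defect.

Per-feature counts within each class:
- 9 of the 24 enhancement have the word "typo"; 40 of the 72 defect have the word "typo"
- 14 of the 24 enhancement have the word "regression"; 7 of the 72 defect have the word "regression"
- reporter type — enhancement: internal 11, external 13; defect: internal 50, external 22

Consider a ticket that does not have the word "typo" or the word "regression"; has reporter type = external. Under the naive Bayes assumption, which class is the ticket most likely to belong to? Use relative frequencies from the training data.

defect

enhancement: (24/96) × (15/24) × (10/24) × (13/24) ≈ 0.0352648
defect: (72/96) × (32/72) × (65/72) × (22/72) ≈ 0.0919496
Highest score → defect.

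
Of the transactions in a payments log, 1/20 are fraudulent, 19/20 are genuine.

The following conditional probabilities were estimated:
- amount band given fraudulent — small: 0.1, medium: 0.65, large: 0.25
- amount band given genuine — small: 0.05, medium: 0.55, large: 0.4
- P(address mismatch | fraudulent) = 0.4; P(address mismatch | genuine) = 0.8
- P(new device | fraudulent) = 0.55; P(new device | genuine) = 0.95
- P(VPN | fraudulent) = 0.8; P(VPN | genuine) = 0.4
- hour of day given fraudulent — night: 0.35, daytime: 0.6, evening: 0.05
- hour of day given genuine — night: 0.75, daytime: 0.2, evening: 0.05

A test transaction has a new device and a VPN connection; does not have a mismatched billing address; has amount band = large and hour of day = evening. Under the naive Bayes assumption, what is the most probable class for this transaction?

fraudulent: 0.05 × 0.25 × (1−0.4) × 0.55 × 0.8 × 0.05 = 0.000165
genuine: 0.95 × 0.4 × (1−0.8) × 0.95 × 0.4 × 0.05 = 0.001444
Highest score → genuine.

genuine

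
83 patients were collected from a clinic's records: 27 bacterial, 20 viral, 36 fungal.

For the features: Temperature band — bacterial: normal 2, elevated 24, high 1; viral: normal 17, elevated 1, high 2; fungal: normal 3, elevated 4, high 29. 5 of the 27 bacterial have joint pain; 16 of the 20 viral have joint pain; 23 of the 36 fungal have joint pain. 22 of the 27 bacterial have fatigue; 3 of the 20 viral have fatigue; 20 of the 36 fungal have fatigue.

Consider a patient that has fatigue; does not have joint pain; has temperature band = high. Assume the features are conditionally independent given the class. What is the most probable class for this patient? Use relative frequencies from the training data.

bacterial: (27/83) × (1/27) × (22/27) × (22/27) ≈ 0.00799907
viral: (20/83) × (2/20) × (4/20) × (3/20) ≈ 0.000722892
fungal: (36/83) × (29/36) × (13/36) × (20/36) ≈ 0.0700952
Highest score → fungal.

fungal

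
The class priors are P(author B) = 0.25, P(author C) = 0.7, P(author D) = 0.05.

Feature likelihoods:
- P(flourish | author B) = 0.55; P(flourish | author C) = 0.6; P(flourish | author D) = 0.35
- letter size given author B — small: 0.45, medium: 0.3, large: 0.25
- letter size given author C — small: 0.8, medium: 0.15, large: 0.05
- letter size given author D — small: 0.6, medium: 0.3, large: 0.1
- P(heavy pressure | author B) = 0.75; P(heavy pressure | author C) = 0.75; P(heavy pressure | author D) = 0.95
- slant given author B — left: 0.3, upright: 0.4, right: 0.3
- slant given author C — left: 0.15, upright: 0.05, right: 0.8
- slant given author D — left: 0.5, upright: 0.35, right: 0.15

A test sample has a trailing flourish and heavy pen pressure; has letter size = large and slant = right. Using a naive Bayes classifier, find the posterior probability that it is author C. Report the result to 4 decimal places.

author B: 0.25 × 0.55 × 0.25 × 0.75 × 0.3 = 0.007734375
author C: 0.7 × 0.6 × 0.05 × 0.75 × 0.8 = 0.0126
author D: 0.05 × 0.35 × 0.1 × 0.95 × 0.15 = 0.000249375
P(author C | x) = 0.0126 / 0.02058375 ≈ 0.6121

0.6121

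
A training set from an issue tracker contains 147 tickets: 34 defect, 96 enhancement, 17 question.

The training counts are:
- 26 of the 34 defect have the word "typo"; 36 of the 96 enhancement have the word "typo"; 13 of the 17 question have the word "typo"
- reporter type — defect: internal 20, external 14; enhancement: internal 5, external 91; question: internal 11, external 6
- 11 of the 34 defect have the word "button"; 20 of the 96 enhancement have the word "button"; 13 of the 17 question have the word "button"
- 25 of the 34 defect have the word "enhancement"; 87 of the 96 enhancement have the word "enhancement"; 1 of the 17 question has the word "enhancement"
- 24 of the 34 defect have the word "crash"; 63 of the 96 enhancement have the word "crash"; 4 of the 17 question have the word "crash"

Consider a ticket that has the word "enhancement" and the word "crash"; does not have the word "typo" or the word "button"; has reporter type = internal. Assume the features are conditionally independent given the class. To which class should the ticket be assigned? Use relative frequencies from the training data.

defect

defect: (34/147) × (8/34) × (20/34) × (23/34) × (25/34) × (24/34) ≈ 0.01124
enhancement: (96/147) × (60/96) × (5/96) × (76/96) × (87/96) × (63/96) ≈ 0.010009
question: (17/147) × (4/17) × (11/17) × (4/17) × (1/17) × (4/17) ≈ 0.0000573403
Highest score → defect.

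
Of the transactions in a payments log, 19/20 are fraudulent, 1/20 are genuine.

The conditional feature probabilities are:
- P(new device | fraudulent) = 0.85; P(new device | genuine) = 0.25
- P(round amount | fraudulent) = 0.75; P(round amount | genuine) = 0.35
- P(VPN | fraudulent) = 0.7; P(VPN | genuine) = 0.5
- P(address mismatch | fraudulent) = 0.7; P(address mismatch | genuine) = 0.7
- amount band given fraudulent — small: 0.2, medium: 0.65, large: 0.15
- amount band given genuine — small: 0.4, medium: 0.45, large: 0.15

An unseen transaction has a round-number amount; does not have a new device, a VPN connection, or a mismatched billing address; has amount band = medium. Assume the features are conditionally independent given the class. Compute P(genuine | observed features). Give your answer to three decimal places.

0.124

fraudulent: 0.95 × (1−0.85) × 0.75 × (1−0.7) × (1−0.7) × 0.65 = 0.0062521875
genuine: 0.05 × (1−0.25) × 0.35 × (1−0.5) × (1−0.7) × 0.45 = 0.0008859375
P(genuine | x) = 0.0008859375 / 0.007138125 ≈ 0.124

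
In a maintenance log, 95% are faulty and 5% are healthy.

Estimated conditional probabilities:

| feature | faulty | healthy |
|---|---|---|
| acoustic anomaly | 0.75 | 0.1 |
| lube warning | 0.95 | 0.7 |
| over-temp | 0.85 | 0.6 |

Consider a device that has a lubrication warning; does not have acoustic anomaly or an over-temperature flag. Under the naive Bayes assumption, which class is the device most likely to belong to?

faulty

faulty: 0.95 × (1−0.75) × 0.95 × (1−0.85) = 0.03384375
healthy: 0.05 × (1−0.1) × 0.7 × (1−0.6) = 0.0126
Highest score → faulty.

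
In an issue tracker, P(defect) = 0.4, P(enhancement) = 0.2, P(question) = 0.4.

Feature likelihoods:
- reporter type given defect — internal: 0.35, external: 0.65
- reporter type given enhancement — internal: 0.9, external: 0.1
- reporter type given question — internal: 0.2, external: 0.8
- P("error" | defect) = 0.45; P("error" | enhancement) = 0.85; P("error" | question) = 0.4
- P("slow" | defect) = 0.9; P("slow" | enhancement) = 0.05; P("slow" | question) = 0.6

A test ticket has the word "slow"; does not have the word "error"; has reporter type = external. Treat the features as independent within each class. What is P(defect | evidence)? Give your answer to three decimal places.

defect: 0.4 × 0.65 × (1−0.45) × 0.9 = 0.1287
enhancement: 0.2 × 0.1 × (1−0.85) × 0.05 = 0.00015
question: 0.4 × 0.8 × (1−0.4) × 0.6 = 0.1152
P(defect | x) = 0.1287 / 0.24405 ≈ 0.527

0.527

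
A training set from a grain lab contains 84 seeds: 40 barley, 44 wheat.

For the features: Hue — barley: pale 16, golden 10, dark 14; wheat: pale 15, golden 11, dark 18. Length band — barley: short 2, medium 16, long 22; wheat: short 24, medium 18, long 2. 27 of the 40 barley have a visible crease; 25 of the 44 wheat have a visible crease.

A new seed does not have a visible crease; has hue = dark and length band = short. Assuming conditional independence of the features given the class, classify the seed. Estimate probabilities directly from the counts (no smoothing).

wheat

barley: (40/84) × (14/40) × (2/40) × (13/40) ≈ 0.00270833
wheat: (44/84) × (18/44) × (24/44) × (19/44) ≈ 0.0504723
Highest score → wheat.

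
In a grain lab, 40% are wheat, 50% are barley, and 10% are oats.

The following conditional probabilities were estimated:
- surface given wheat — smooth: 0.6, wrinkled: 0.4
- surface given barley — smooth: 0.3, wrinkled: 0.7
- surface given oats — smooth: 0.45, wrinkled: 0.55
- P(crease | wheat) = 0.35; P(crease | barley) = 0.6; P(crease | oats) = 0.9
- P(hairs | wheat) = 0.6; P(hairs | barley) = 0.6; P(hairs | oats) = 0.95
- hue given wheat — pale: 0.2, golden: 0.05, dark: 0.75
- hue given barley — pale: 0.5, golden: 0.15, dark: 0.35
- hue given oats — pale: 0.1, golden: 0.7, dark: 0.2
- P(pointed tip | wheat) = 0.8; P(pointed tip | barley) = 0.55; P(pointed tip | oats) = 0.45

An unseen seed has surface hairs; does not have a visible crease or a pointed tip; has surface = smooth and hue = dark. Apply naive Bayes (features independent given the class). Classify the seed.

wheat

wheat: 0.4 × 0.6 × (1−0.35) × 0.6 × 0.75 × (1−0.8) = 0.01404
barley: 0.5 × 0.3 × (1−0.6) × 0.6 × 0.35 × (1−0.55) = 0.00567
oats: 0.1 × 0.45 × (1−0.9) × 0.95 × 0.2 × (1−0.45) = 0.00047025
Highest score → wheat.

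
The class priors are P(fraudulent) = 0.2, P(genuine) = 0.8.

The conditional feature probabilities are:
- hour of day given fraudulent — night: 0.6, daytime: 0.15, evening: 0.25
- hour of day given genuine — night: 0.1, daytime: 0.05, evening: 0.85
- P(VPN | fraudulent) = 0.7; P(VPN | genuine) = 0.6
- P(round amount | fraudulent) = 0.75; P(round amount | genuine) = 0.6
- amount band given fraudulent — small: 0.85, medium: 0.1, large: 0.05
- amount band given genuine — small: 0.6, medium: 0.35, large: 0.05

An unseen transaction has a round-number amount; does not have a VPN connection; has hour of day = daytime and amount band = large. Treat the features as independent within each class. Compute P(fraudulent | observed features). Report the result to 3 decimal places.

fraudulent: 0.2 × 0.15 × (1−0.7) × 0.75 × 0.05 = 0.0003375
genuine: 0.8 × 0.05 × (1−0.6) × 0.6 × 0.05 = 0.00048
P(fraudulent | x) = 0.0003375 / 0.0008175 ≈ 0.413

0.413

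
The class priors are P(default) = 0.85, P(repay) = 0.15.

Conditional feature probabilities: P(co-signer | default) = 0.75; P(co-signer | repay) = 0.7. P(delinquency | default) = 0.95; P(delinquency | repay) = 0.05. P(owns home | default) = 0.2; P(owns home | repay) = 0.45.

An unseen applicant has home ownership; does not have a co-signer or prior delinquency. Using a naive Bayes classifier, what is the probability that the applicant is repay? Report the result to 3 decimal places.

default: 0.85 × (1−0.75) × (1−0.95) × 0.2 = 0.002125
repay: 0.15 × (1−0.7) × (1−0.05) × 0.45 = 0.0192375
P(repay | x) = 0.0192375 / 0.0213625 ≈ 0.901

0.901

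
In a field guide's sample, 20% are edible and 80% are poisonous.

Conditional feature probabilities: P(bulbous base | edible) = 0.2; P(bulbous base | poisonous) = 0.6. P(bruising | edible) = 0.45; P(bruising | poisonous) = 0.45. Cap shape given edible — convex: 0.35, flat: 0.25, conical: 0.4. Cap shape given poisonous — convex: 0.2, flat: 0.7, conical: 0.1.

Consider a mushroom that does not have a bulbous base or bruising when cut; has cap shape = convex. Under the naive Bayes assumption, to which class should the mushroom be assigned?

poisonous

edible: 0.2 × (1−0.2) × (1−0.45) × 0.35 = 0.0308
poisonous: 0.8 × (1−0.6) × (1−0.45) × 0.2 = 0.0352
Highest score → poisonous.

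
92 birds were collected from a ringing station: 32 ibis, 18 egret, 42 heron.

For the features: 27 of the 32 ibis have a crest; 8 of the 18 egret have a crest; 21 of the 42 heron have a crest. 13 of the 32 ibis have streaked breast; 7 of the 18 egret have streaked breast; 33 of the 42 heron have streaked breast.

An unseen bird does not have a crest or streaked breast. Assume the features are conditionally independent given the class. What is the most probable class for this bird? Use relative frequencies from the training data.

ibis: (32/92) × (5/32) × (19/32) ≈ 0.032269
egret: (18/92) × (10/18) × (11/18) ≈ 0.0664251
heron: (42/92) × (21/42) × (9/42) ≈ 0.048913
Highest score → egret.

egret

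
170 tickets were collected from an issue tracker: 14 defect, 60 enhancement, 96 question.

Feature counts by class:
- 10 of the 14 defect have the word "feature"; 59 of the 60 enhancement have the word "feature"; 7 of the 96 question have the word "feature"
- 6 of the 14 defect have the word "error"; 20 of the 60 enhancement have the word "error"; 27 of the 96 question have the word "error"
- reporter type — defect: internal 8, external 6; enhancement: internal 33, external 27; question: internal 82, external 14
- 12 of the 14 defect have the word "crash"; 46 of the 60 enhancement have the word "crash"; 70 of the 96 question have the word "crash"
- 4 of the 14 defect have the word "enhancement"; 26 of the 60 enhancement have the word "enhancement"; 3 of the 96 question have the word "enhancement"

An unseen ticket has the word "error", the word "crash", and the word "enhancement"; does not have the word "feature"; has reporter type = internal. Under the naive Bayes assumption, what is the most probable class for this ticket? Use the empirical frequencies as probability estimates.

defect: (14/170) × (4/14) × (6/14) × (8/14) × (12/14) × (4/14) ≈ 0.00141118
enhancement: (60/170) × (1/60) × (20/60) × (33/60) × (46/60) × (26/60) ≈ 0.000358279
question: (96/170) × (89/96) × (27/96) × (82/96) × (70/96) × (3/96) ≈ 0.00286585
Highest score → question.

question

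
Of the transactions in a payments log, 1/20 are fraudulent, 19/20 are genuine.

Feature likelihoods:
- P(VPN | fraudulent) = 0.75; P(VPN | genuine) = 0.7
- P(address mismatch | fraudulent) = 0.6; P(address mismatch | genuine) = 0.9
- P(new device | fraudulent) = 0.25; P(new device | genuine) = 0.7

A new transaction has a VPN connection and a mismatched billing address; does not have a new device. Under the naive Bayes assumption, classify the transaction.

fraudulent: 0.05 × 0.75 × 0.6 × (1−0.25) = 0.016875
genuine: 0.95 × 0.7 × 0.9 × (1−0.7) = 0.17955
Highest score → genuine.

genuine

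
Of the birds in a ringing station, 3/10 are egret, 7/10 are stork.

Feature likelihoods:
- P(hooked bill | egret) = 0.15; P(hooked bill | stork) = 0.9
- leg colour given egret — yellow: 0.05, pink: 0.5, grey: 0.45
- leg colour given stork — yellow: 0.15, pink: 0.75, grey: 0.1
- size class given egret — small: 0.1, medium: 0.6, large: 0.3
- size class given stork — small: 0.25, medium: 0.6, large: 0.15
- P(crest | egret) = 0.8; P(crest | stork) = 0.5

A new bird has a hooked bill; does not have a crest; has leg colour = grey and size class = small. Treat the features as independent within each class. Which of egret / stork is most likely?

stork

egret: 0.3 × 0.15 × 0.45 × 0.1 × (1−0.8) = 0.000405
stork: 0.7 × 0.9 × 0.1 × 0.25 × (1−0.5) = 0.007875
Highest score → stork.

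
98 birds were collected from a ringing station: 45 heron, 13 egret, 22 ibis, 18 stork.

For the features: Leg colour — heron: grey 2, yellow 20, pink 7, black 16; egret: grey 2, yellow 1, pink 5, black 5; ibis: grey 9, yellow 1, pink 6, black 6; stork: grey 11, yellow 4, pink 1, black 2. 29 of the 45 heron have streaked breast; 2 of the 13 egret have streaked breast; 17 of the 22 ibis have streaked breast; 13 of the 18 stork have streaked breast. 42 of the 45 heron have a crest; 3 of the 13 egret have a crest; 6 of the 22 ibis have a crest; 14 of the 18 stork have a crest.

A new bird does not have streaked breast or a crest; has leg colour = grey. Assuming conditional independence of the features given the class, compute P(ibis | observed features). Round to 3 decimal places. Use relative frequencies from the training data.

heron: (45/98) × (2/45) × (16/45) × (3/45) ≈ 0.000483749
egret: (13/98) × (2/13) × (11/13) × (10/13) ≈ 0.0132834
ibis: (22/98) × (9/22) × (5/22) × (16/22) ≈ 0.0151796
stork: (18/98) × (11/18) × (5/18) × (4/18) ≈ 0.0069287
P(ibis | x) = 0.0151796 / 0.035875449 ≈ 0.423

0.423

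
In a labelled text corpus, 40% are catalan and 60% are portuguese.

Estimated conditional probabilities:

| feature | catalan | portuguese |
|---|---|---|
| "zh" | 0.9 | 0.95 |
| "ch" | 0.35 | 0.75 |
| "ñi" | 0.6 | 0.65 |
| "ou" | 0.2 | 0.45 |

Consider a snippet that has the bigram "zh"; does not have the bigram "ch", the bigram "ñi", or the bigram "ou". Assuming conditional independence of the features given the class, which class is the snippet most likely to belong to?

catalan

catalan: 0.4 × 0.9 × (1−0.35) × (1−0.6) × (1−0.2) = 0.07488
portuguese: 0.6 × 0.95 × (1−0.75) × (1−0.65) × (1−0.45) = 0.02743125
Highest score → catalan.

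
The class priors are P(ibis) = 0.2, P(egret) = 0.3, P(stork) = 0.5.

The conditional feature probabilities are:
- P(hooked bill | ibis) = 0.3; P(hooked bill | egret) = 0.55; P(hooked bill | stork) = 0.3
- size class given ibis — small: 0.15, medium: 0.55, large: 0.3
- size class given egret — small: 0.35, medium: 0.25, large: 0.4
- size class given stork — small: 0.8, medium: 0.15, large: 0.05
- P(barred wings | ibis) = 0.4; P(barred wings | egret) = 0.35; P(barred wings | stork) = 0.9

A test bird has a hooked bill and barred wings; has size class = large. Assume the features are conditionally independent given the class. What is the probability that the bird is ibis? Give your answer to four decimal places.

0.1943

ibis: 0.2 × 0.3 × 0.3 × 0.4 = 0.0072
egret: 0.3 × 0.55 × 0.4 × 0.35 = 0.0231
stork: 0.5 × 0.3 × 0.05 × 0.9 = 0.00675
P(ibis | x) = 0.0072 / 0.03705 ≈ 0.1943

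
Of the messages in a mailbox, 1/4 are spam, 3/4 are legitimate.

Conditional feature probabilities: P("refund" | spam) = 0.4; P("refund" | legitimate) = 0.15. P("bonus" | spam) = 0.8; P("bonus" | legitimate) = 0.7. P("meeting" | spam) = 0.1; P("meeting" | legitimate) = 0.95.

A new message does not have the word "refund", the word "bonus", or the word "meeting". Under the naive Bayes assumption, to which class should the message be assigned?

spam

spam: 0.25 × (1−0.4) × (1−0.8) × (1−0.1) = 0.027
legitimate: 0.75 × (1−0.15) × (1−0.7) × (1−0.95) = 0.0095625
Highest score → spam.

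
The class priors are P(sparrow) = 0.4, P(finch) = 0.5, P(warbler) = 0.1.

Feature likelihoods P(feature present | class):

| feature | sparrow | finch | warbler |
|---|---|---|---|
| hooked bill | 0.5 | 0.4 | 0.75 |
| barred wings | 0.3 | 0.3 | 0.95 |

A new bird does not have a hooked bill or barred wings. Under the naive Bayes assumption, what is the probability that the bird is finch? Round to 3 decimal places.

0.598

sparrow: 0.4 × (1−0.5) × (1−0.3) = 0.14
finch: 0.5 × (1−0.4) × (1−0.3) = 0.21
warbler: 0.1 × (1−0.75) × (1−0.95) = 0.00125
P(finch | x) = 0.21 / 0.35125 ≈ 0.598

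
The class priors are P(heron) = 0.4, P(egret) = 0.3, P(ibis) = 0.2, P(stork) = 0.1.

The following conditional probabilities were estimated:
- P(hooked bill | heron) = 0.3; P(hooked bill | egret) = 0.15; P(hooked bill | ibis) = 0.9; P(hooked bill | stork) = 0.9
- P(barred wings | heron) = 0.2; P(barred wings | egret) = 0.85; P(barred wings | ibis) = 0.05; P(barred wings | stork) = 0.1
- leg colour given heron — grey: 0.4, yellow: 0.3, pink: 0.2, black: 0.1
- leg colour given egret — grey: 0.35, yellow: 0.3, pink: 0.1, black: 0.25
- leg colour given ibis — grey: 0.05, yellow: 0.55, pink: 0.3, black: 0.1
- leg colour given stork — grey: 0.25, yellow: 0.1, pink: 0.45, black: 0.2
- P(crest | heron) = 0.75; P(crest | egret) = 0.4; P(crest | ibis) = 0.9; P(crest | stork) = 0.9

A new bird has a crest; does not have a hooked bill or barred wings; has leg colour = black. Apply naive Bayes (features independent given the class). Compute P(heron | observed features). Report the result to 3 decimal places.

0.701

heron: 0.4 × (1−0.3) × (1−0.2) × 0.1 × 0.75 = 0.0168
egret: 0.3 × (1−0.15) × (1−0.85) × 0.25 × 0.4 = 0.003825
ibis: 0.2 × (1−0.9) × (1−0.05) × 0.1 × 0.9 = 0.00171
stork: 0.1 × (1−0.9) × (1−0.1) × 0.2 × 0.9 = 0.00162
P(heron | x) = 0.0168 / 0.023955 ≈ 0.701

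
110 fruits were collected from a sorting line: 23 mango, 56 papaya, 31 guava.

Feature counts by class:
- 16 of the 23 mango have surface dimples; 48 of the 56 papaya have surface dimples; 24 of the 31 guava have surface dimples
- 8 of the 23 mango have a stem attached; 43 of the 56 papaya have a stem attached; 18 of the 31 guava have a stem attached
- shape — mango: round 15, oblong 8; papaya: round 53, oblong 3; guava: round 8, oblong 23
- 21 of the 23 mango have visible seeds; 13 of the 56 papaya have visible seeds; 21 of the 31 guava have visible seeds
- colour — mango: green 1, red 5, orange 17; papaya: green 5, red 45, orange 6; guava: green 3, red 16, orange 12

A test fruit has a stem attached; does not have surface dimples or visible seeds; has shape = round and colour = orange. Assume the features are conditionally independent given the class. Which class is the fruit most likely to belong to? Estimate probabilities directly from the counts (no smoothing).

papaya

mango: (23/110) × (7/23) × (8/23) × (15/23) × (2/23) × (17/23) ≈ 0.0009278
papaya: (56/110) × (8/56) × (43/56) × (53/56) × (43/56) × (6/56) ≈ 0.0043482
guava: (31/110) × (7/31) × (18/31) × (8/31) × (10/31) × (12/31) ≈ 0.0011907
Highest score → papaya.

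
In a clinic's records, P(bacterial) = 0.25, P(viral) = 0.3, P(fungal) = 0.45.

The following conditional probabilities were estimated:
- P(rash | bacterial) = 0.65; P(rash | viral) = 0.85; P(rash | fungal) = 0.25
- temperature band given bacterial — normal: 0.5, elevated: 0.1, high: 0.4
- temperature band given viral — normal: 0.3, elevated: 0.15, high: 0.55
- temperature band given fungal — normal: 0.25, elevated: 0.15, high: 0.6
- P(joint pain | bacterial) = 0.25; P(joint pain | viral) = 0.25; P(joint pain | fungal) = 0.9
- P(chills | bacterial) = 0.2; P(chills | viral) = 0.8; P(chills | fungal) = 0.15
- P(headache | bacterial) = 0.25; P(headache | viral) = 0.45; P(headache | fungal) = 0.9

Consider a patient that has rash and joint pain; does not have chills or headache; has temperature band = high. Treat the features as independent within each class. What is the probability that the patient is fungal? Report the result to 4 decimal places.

bacterial: 0.25 × 0.65 × 0.4 × 0.25 × (1−0.2) × (1−0.25) = 0.00975
viral: 0.3 × 0.85 × 0.55 × 0.25 × (1−0.8) × (1−0.45) = 0.003856875
fungal: 0.45 × 0.25 × 0.6 × 0.9 × (1−0.15) × (1−0.9) = 0.00516375
P(fungal | x) = 0.00516375 / 0.018770625 ≈ 0.2751

0.2751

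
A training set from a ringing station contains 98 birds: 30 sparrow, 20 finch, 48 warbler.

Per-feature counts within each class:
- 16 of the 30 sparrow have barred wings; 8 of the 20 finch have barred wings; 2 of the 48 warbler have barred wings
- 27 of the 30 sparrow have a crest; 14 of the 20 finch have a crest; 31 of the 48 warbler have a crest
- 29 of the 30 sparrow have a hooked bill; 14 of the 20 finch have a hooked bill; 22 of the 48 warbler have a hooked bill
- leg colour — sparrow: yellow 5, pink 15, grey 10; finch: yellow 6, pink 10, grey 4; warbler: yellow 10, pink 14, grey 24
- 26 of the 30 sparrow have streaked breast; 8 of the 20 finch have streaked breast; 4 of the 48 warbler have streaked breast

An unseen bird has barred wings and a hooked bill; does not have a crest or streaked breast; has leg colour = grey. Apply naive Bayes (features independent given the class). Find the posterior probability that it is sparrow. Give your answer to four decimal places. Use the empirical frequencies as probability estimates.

sparrow: (30/98) × (16/30) × (3/30) × (29/30) × (10/30) × (4/30) ≈ 0.000701436
finch: (20/98) × (8/20) × (6/20) × (14/20) × (4/20) × (12/20) ≈ 0.00205714
warbler: (48/98) × (2/48) × (17/48) × (22/48) × (24/48) × (44/48) ≈ 0.00151836
P(sparrow | x) = 0.000701436 / 0.004276936 ≈ 0.1640

0.1640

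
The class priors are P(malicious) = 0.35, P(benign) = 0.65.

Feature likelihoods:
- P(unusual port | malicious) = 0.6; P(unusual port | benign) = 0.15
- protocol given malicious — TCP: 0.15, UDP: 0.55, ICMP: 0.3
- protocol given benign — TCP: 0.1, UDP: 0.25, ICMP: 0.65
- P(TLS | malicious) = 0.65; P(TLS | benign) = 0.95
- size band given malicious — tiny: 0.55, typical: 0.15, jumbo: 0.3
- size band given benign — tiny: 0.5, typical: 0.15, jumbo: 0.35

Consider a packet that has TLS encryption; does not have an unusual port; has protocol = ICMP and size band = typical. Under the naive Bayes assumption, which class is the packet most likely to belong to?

benign

malicious: 0.35 × (1−0.6) × 0.3 × 0.65 × 0.15 = 0.004095
benign: 0.65 × (1−0.15) × 0.65 × 0.95 × 0.15 = 0.0511753125
Highest score → benign.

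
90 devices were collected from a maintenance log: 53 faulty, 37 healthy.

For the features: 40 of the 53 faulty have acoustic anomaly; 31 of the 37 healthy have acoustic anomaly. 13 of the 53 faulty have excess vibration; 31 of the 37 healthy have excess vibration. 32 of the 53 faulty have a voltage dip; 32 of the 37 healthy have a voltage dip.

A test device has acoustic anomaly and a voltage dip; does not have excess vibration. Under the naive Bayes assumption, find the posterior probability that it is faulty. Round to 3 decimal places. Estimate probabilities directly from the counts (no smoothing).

faulty: (53/90) × (40/53) × (40/53) × (32/53) ≈ 0.202524
healthy: (37/90) × (31/37) × (6/37) × (32/37) ≈ 0.0483078
P(faulty | x) = 0.202524 / 0.2508318 ≈ 0.807

0.807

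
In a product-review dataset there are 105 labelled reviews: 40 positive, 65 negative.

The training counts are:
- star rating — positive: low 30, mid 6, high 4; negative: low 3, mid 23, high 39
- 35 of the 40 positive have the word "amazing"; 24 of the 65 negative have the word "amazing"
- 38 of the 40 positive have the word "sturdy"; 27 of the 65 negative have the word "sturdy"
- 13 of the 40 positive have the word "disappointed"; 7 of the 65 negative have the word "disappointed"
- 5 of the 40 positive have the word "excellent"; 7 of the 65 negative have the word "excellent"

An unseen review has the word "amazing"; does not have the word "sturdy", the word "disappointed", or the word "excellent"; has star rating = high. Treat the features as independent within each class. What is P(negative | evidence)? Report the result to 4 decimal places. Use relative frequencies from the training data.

0.9848

positive: (40/105) × (4/40) × (35/40) × (2/40) × (27/40) × (35/40) = 0.000984375
negative: (65/105) × (39/65) × (24/65) × (38/65) × (58/65) × (58/65) ≈ 0.063837
P(negative | x) = 0.063837 / 0.064821375 ≈ 0.9848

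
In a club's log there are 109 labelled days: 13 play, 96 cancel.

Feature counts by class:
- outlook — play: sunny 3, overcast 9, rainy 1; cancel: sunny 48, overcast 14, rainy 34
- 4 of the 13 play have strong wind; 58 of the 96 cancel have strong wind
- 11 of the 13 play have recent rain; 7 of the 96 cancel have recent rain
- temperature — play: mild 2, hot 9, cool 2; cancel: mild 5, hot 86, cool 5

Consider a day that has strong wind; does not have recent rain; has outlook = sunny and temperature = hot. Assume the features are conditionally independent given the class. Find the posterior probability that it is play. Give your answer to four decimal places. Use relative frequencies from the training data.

play: (13/109) × (3/13) × (4/13) × (2/13) × (9/13) ≈ 0.000901981
cancel: (96/109) × (48/96) × (58/96) × (89/96) × (86/96) ≈ 0.220962
P(play | x) = 0.000901981 / 0.221863981 ≈ 0.0041

0.0041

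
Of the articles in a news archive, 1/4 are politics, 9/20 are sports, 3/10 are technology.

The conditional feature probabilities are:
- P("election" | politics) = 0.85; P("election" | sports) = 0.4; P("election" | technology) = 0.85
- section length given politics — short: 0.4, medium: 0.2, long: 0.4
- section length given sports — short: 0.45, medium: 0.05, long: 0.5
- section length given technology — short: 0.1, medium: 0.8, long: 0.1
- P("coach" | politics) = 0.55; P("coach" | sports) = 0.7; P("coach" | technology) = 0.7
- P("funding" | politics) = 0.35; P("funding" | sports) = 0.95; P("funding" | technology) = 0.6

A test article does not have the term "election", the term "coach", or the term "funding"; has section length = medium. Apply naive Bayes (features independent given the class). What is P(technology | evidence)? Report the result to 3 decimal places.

0.643

politics: 0.25 × (1−0.85) × 0.2 × (1−0.55) × (1−0.35) = 0.00219375
sports: 0.45 × (1−0.4) × 0.05 × (1−0.7) × (1−0.95) = 0.0002025
technology: 0.3 × (1−0.85) × 0.8 × (1−0.7) × (1−0.6) = 0.00432
P(technology | x) = 0.00432 / 0.00671625 ≈ 0.643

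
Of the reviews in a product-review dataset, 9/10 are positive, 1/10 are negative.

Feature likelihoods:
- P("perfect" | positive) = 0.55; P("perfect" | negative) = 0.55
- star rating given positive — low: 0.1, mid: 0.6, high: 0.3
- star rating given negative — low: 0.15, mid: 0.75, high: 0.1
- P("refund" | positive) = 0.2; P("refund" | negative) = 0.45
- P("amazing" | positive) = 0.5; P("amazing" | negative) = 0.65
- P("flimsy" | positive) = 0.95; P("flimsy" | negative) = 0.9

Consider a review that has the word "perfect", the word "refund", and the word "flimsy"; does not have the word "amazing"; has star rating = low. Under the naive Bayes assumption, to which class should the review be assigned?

positive

positive: 0.9 × 0.55 × 0.1 × 0.2 × (1−0.5) × 0.95 = 0.0047025
negative: 0.1 × 0.55 × 0.15 × 0.45 × (1−0.65) × 0.9 = 0.0011694375
Highest score → positive.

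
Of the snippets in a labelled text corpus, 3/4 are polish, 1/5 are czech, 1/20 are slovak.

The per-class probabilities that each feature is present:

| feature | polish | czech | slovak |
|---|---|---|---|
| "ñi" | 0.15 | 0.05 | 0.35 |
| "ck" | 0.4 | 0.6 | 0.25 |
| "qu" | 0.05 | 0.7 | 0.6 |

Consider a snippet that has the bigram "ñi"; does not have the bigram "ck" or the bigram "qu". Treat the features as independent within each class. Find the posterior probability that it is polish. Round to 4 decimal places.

0.9086

polish: 0.75 × 0.15 × (1−0.4) × (1−0.05) = 0.064125
czech: 0.2 × 0.05 × (1−0.6) × (1−0.7) = 0.0012
slovak: 0.05 × 0.35 × (1−0.25) × (1−0.6) = 0.00525
P(polish | x) = 0.064125 / 0.070575 ≈ 0.9086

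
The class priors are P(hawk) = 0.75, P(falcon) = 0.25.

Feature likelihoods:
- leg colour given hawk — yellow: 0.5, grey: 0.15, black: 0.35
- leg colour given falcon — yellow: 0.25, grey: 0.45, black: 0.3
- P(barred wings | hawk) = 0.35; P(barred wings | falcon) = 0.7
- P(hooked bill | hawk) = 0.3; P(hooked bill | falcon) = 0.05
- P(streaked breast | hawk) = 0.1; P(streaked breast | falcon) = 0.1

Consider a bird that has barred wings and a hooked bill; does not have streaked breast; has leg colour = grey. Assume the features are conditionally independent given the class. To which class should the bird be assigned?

hawk: 0.75 × 0.15 × 0.35 × 0.3 × (1−0.1) = 0.01063125
falcon: 0.25 × 0.45 × 0.7 × 0.05 × (1−0.1) = 0.00354375
Highest score → hawk.

hawk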